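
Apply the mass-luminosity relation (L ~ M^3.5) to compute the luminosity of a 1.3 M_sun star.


L/L_sun = (M/M_sun)^3.5 = 1.3^3.5 = 2.505

2.505 L_sun


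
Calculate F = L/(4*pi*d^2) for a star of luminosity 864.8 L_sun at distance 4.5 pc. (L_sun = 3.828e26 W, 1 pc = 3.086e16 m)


F = L / (4*pi*d^2) = 3.310e+29 / (4*pi*(1.389e+17)^2) = 1.366e-06

1.366e-06 W/m^2


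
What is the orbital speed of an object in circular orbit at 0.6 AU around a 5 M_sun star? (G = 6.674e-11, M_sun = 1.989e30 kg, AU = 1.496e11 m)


v = sqrt(GM/r) = sqrt(6.674e-11 * 9.945e+30 / 8.976e+10) = 85991.2126

85991.2126 m/s


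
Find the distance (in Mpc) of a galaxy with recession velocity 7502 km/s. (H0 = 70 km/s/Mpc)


d = v / H0 = 7502 / 70 = 107.1714

107.1714 Mpc


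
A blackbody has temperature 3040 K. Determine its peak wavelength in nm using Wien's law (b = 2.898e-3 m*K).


lam_max = b / T = 2.898e-3 / 3040 = 9.533e-07 m = 953.2895 nm

953.2895 nm


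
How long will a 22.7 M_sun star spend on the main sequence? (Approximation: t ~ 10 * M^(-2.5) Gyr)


t = 10 * M^(-2.5) = 10 * 22.7^(-2.5) = 0.0041

0.0041 Gyr


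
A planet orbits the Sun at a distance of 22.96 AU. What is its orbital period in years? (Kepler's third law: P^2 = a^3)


P = a^(3/2) = 22.96^1.5 = 110.0165

110.0165 years


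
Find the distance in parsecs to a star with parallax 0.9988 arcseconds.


d = 1/p = 1/0.9988 = 1.0012

1.0012 pc


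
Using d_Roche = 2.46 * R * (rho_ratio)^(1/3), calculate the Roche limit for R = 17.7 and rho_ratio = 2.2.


d_Roche = 2.46 * 17.7 * 2.2^(1/3) = 56.6304

56.6304


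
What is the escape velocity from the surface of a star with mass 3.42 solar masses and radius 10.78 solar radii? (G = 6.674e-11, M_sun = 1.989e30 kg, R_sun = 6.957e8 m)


M = 3.42 * 1.989e30 kg = 6.80238e+30 kg; R = 10.78 * 6.957e8 m = 7.499646e+09 m. v_esc = sqrt(2GM/R) = sqrt(2 * 6.674e-11 * 6.80238e+30 / 7.499646e+09) = 347951.0581

347951.0581 m/s


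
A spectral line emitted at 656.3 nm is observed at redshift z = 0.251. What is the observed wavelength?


lam_obs = lam_emit * (1 + z) = 656.3 * (1 + 0.251) = 821.0313

821.0313 nm


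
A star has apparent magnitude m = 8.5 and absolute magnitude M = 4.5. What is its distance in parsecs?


d = 10^((m - M + 5)/5) = 10^((8.5 - 4.5 + 5)/5) = 63.0957

63.0957 pc


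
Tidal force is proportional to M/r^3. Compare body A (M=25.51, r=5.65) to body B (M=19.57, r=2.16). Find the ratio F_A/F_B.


Ratio = (M1/r1^3) / (M2/r2^3) = (25.51/5.65^3) / (19.57/2.16^3) = 0.0728

0.0728


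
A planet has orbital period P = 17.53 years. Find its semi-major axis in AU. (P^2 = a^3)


a = P^(2/3) = 17.53^(2/3) = 6.7482

6.7482 AU


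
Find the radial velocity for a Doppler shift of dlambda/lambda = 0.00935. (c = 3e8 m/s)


v = (dlambda/lambda) * c = 0.00935 * 3e8 = 2.805e+06

2.805e+06 m/s


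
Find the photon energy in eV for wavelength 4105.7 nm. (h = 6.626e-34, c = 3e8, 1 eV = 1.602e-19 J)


E = hc/lambda = 6.626e-34 * 3e8 / 4.106e-06 = 4.842e-20 J = 0.3022 eV

0.3022 eV


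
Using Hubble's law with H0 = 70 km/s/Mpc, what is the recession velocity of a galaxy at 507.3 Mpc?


v = H0 * d = 70 * 507.3 = 35511.0

35511.0 km/s


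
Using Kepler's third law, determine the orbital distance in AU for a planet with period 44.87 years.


a = P^(2/3) = 44.87^(2/3) = 12.6271

12.6271 AU


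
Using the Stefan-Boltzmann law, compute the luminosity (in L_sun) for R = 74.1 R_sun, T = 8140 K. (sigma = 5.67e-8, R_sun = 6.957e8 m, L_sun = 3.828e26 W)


R = 74.1 * 6.957e8 m = 5.155137e+10 m. L = 4*pi*R^2*sigma*T^4 = 4*pi*(5.155137e+10)^2 * 5.67e-8 * 8140^4 = 8.313252376e+30 W. L/L_sun = 8.313252376e+30 / 3.828e26 = 21716.9602

21716.9602 L_sun


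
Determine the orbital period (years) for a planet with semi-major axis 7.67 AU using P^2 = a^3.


P = a^(3/2) = 7.67^1.5 = 21.2419

21.2419 years


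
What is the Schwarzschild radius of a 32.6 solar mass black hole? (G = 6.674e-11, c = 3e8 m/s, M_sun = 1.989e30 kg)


M = 32.6 * 1.989e30 kg = 6.48414e+31 kg. rs = 2GM/c^2 = 2 * 6.674e-11 * 6.48414e+31 / (3e8)^2 = 96167.0008

96167.0008 m


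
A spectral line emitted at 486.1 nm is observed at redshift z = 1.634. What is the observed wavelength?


lam_obs = lam_emit * (1 + z) = 486.1 * (1 + 1.634) = 1280.3874

1280.3874 nm


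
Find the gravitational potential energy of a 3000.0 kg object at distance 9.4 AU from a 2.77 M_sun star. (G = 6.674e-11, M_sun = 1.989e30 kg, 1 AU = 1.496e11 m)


M = 2.77 * 1.989e30 kg = 5.50953e+30 kg; r = 9.4 AU * 1.496e11 m/AU = 1.40624e+12 m. U = -GM*m/r = -(6.674e-11 * 5.50953e+30 * 3000.0) / 1.40624e+12 = -7.844e+11

-7.844e+11 J


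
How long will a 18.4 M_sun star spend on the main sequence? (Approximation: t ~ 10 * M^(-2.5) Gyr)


t = 10 * M^(-2.5) = 10 * 18.4^(-2.5) = 0.0069

0.0069 Gyr


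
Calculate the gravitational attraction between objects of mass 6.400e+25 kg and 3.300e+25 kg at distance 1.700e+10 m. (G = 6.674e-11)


F = G*m1*m2/r^2 = 6.674e-11 * 6.400e+25 * 3.300e+25 / (1.700e+10)^2 = 6.674e-11 * 2.112e+51 / 2.890e+20 = 4.877e+20

4.877e+20 N


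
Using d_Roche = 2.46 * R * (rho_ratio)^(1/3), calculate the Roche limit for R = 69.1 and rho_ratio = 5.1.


d_Roche = 2.46 * 69.1 * 5.1^(1/3) = 292.597

292.597


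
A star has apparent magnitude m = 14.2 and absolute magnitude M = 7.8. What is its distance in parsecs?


d = 10^((m - M + 5)/5) = 10^((14.2 - 7.8 + 5)/5) = 190.5461

190.5461 pc


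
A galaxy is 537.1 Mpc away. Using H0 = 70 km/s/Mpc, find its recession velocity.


v = H0 * d = 70 * 537.1 = 37597.0

37597.0 km/s


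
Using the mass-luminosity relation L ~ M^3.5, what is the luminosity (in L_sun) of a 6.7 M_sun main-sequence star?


L/L_sun = (M/M_sun)^3.5 = 6.7^3.5 = 778.5057

778.5057 L_sun


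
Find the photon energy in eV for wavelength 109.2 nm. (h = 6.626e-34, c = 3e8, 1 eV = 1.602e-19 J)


E = hc/lambda = 6.626e-34 * 3e8 / 1.092e-07 = 1.820e-18 J = 11.3629 eV

11.3629 eV


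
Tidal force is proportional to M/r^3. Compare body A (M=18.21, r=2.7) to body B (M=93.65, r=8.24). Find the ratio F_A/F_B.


Ratio = (M1/r1^3) / (M2/r2^3) = (18.21/2.7^3) / (93.65/8.24^3) = 5.527

5.527


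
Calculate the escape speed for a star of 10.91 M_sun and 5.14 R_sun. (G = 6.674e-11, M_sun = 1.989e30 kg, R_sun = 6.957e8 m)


M = 10.91 * 1.989e30 kg = 2.169999e+31 kg; R = 5.14 * 6.957e8 m = 3.575898e+09 m. v_esc = sqrt(2GM/R) = sqrt(2 * 6.674e-11 * 2.169999e+31 / 3.575898e+09) = 900005.7927

900005.7927 m/s


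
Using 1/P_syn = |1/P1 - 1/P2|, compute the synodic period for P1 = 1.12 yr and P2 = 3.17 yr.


1/P_syn = |1/P1 - 1/P2| = |1/1.12 - 1/3.17| => P_syn = 1.7319

1.7319 years


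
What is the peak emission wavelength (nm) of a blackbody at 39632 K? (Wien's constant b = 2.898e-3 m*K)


lam_max = b / T = 2.898e-3 / 39632 = 7.312e-08 m = 73.1227 nm

73.1227 nm


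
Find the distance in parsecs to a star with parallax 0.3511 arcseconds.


d = 1/p = 1/0.3511 = 2.8482

2.8482 pc


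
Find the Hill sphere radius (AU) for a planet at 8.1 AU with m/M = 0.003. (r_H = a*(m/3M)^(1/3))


r_H = a * (m/3M)^(1/3) = 8.1 * (0.003/3)^(1/3) = 0.81

0.81 AU


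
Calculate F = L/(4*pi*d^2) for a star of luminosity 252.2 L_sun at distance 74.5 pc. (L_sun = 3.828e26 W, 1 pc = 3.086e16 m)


F = L / (4*pi*d^2) = 9.654e+28 / (4*pi*(2.299e+18)^2) = 1.453e-09

1.453e-09 W/m^2


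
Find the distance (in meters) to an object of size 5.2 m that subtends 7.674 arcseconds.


D = size / theta_rad, theta_rad = 7.674 * pi/(180*3600) = 3.720e-05, D = 139767.656

139767.656 m


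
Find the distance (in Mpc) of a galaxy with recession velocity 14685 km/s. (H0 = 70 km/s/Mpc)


d = v / H0 = 14685 / 70 = 209.7857

209.7857 Mpc


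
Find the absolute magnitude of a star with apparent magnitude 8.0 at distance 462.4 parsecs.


M = m - 5*log10(d) + 5 = 8.0 - 5*log10(462.4) + 5 = -0.3251

-0.3251


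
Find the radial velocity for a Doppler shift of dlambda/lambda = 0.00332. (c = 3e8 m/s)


v = (dlambda/lambda) * c = 0.00332 * 3e8 = 996000.0

996000.0 m/s


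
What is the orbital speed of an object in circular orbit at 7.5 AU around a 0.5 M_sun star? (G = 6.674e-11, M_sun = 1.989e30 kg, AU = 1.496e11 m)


v = sqrt(GM/r) = sqrt(6.674e-11 * 9.945e+29 / 1.122e+12) = 7691.2879

7691.2879 m/s


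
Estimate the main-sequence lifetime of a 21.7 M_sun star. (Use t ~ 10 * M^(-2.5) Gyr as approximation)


t = 10 * M^(-2.5) = 10 * 21.7^(-2.5) = 0.0046

0.0046 Gyr


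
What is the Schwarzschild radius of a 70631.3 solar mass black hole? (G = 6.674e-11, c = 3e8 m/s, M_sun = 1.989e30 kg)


M = 70631.3 * 1.989e30 kg = 1.404856557e+35 kg. rs = 2GM/c^2 = 2 * 6.674e-11 * 1.404856557e+35 / (3e8)^2 = 2.084e+08

2.084e+08 m


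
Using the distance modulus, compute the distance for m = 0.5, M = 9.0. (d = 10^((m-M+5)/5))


d = 10^((m - M + 5)/5) = 10^((0.5 - 9.0 + 5)/5) = 0.1995

0.1995 pc


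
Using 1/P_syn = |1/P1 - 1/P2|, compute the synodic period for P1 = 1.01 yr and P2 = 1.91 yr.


1/P_syn = |1/P1 - 1/P2| = |1/1.01 - 1/1.91| => P_syn = 2.1434

2.1434 years


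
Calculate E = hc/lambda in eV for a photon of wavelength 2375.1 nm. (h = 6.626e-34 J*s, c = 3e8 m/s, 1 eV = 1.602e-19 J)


E = hc/lambda = 6.626e-34 * 3e8 / 2.375e-06 = 8.369e-20 J = 0.5224 eV

0.5224 eV


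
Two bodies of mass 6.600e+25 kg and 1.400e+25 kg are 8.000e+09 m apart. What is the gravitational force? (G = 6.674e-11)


F = G*m1*m2/r^2 = 6.674e-11 * 6.600e+25 * 1.400e+25 / (8.000e+09)^2 = 6.674e-11 * 9.240e+50 / 6.400e+19 = 9.636e+20

9.636e+20 N


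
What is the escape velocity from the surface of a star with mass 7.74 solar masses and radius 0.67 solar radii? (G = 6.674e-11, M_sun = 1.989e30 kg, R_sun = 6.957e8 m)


M = 7.74 * 1.989e30 kg = 1.539486e+31 kg; R = 0.67 * 6.957e8 m = 4.66119e+08 m. v_esc = sqrt(2GM/R) = sqrt(2 * 6.674e-11 * 1.539486e+31 / 4.66119e+08) = 2.100e+06

2.100e+06 m/s


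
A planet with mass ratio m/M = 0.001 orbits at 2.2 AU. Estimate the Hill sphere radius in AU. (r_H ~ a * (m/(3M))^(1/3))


r_H = a * (m/3M)^(1/3) = 2.2 * (0.001/3)^(1/3) = 0.1525

0.1525 AU


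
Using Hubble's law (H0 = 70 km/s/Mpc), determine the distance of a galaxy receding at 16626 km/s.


d = v / H0 = 16626 / 70 = 237.5143

237.5143 Mpc


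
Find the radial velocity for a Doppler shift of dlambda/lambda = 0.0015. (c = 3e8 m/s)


v = (dlambda/lambda) * c = 0.0015 * 3e8 = 450000.0

450000.0 m/s


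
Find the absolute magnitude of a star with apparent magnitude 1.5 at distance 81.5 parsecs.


M = m - 5*log10(d) + 5 = 1.5 - 5*log10(81.5) + 5 = -3.0558

-3.0558


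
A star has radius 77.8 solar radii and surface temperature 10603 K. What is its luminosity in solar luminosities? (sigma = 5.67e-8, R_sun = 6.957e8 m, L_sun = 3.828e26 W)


R = 77.8 * 6.957e8 m = 5.412546e+10 m. L = 4*pi*R^2*sigma*T^4 = 4*pi*(5.412546e+10)^2 * 5.67e-8 * 10603^4 = 2.638220977e+31 W. L/L_sun = 2.638220977e+31 / 3.828e26 = 68919.0433

68919.0433 L_sun


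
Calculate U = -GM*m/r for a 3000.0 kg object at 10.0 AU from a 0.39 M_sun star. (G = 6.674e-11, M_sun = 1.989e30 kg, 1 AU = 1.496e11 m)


M = 0.39 * 1.989e30 kg = 7.7571e+29 kg; r = 10.0 AU * 1.496e11 m/AU = 1.496e+12 m. U = -GM*m/r = -(6.674e-11 * 7.7571e+29 * 3000.0) / 1.496e+12 = -1.038e+11

-1.038e+11 J


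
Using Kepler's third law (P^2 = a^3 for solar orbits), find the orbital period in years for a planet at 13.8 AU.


P = a^(3/2) = 13.8^1.5 = 51.2647

51.2647 years


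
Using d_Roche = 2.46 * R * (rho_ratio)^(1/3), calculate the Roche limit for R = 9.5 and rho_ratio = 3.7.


d_Roche = 2.46 * 9.5 * 3.7^(1/3) = 36.1459

36.1459


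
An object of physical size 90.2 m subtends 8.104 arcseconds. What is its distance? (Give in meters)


D = size / theta_rad, theta_rad = 8.104 * pi/(180*3600) = 3.929e-05, D = 2.296e+06

2.296e+06 m


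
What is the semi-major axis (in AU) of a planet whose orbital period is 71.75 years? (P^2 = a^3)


a = P^(2/3) = 71.75^(2/3) = 17.2669

17.2669 AU


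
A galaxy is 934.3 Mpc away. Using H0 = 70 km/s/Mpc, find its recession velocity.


v = H0 * d = 70 * 934.3 = 65401.0

65401.0 km/s


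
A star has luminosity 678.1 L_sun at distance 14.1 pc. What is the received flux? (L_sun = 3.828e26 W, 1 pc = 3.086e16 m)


F = L / (4*pi*d^2) = 2.596e+29 / (4*pi*(4.351e+17)^2) = 1.091e-07

1.091e-07 W/m^2


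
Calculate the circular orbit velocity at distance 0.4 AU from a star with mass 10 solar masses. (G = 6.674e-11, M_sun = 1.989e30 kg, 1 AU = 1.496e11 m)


v = sqrt(GM/r) = sqrt(6.674e-11 * 1.989e+31 / 5.984e+10) = 148941.1491

148941.1491 m/s


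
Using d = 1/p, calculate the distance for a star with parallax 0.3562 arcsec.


d = 1/p = 1/0.3562 = 2.8074

2.8074 pc


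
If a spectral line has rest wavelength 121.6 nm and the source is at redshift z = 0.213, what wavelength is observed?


lam_obs = lam_emit * (1 + z) = 121.6 * (1 + 0.213) = 147.5008

147.5008 nm


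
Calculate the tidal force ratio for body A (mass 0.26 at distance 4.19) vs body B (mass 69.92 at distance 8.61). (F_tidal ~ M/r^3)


Ratio = (M1/r1^3) / (M2/r2^3) = (0.26/4.19^3) / (69.92/8.61^3) = 0.0323

0.0323


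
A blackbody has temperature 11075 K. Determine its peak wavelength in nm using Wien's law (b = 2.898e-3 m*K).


lam_max = b / T = 2.898e-3 / 11075 = 2.617e-07 m = 261.6704 nm

261.6704 nm


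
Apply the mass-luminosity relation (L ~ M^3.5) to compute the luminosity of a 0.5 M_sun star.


L/L_sun = (M/M_sun)^3.5 = 0.5^3.5 = 0.0884

0.0884 L_sun


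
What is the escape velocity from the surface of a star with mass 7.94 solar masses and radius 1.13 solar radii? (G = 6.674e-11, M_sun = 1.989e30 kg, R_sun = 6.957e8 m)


M = 7.94 * 1.989e30 kg = 1.579266e+31 kg; R = 1.13 * 6.957e8 m = 7.86141e+08 m. v_esc = sqrt(2GM/R) = sqrt(2 * 6.674e-11 * 1.579266e+31 / 7.86141e+08) = 1.638e+06

1.638e+06 m/s


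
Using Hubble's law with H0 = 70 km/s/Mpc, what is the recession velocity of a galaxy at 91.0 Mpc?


v = H0 * d = 70 * 91.0 = 6370.0

6370.0 km/s


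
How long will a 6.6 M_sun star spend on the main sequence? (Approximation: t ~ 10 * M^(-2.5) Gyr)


t = 10 * M^(-2.5) = 10 * 6.6^(-2.5) = 0.0894

0.0894 Gyr


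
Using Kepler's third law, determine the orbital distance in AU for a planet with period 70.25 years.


a = P^(2/3) = 70.25^(2/3) = 17.0254

17.0254 AU


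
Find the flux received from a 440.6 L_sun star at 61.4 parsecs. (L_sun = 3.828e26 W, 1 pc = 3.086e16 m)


F = L / (4*pi*d^2) = 1.687e+29 / (4*pi*(1.895e+18)^2) = 3.738e-09

3.738e-09 W/m^2


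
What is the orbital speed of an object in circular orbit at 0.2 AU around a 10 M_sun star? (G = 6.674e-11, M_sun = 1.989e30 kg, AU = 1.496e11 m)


v = sqrt(GM/r) = sqrt(6.674e-11 * 1.989e+31 / 2.992e+10) = 210634.5931

210634.5931 m/s


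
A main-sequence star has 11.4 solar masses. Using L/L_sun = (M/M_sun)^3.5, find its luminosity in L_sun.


L/L_sun = (M/M_sun)^3.5 = 11.4^3.5 = 5002.2683

5002.2683 L_sun


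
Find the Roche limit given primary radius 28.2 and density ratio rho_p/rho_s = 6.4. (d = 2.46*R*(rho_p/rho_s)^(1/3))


d_Roche = 2.46 * 28.2 * 6.4^(1/3) = 128.7985

128.7985


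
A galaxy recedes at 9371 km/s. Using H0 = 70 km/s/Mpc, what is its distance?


d = v / H0 = 9371 / 70 = 133.8714

133.8714 Mpc


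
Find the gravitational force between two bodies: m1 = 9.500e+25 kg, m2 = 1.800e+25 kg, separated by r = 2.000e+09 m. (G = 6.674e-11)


F = G*m1*m2/r^2 = 6.674e-11 * 9.500e+25 * 1.800e+25 / (2.000e+09)^2 = 6.674e-11 * 1.710e+51 / 4.000e+18 = 2.853e+22

2.853e+22 N


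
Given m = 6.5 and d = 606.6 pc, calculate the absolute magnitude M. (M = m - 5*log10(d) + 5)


M = m - 5*log10(d) + 5 = 6.5 - 5*log10(606.6) + 5 = -2.4145

-2.4145


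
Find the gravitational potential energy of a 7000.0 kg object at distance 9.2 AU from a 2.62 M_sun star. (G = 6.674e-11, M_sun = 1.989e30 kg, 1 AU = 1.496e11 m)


M = 2.62 * 1.989e30 kg = 5.21118e+30 kg; r = 9.2 AU * 1.496e11 m/AU = 1.37632e+12 m. U = -GM*m/r = -(6.674e-11 * 5.21118e+30 * 7000.0) / 1.37632e+12 = -1.769e+12

-1.769e+12 J


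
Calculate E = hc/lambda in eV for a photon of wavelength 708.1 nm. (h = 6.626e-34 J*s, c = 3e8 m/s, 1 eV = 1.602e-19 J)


E = hc/lambda = 6.626e-34 * 3e8 / 7.081e-07 = 2.807e-19 J = 1.7523 eV

1.7523 eV


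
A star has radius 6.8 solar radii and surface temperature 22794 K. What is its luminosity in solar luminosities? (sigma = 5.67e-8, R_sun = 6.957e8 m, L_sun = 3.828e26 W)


R = 6.8 * 6.957e8 m = 4.73076e+09 m. L = 4*pi*R^2*sigma*T^4 = 4*pi*(4.73076e+09)^2 * 5.67e-8 * 22794^4 = 4.30464093e+30 W. L/L_sun = 4.30464093e+30 / 3.828e26 = 11245.1435

11245.1435 L_sun


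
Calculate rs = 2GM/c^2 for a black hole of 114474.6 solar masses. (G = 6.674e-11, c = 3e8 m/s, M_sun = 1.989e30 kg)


M = 114474.6 * 1.989e30 kg = 2.276899794e+35 kg. rs = 2GM/c^2 = 2 * 6.674e-11 * 2.276899794e+35 / (3e8)^2 = 3.377e+08

3.377e+08 m


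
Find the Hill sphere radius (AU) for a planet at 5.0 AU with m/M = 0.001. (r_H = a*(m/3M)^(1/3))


r_H = a * (m/3M)^(1/3) = 5.0 * (0.001/3)^(1/3) = 0.3467

0.3467 AU


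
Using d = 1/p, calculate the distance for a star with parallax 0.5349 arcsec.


d = 1/p = 1/0.5349 = 1.8695

1.8695 pc


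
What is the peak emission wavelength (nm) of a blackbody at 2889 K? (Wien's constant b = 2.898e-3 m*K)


lam_max = b / T = 2.898e-3 / 2889 = 1.003e-06 m = 1003.1153 nm

1003.1153 nm


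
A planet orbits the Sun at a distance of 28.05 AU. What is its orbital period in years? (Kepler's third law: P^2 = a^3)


P = a^(3/2) = 28.05^1.5 = 148.5591

148.5591 years


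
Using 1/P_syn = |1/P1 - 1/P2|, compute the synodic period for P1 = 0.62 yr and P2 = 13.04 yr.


1/P_syn = |1/P1 - 1/P2| = |1/0.62 - 1/13.04| => P_syn = 0.651

0.651 years


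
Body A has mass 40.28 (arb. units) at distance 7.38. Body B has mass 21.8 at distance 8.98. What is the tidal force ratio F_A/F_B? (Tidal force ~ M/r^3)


Ratio = (M1/r1^3) / (M2/r2^3) = (40.28/7.38^3) / (21.8/8.98^3) = 3.3288

3.3288


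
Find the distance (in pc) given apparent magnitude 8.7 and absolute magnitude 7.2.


d = 10^((m - M + 5)/5) = 10^((8.7 - 7.2 + 5)/5) = 19.9526

19.9526 pc


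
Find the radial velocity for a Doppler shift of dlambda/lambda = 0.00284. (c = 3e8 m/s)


v = (dlambda/lambda) * c = 0.00284 * 3e8 = 852000.0

852000.0 m/s


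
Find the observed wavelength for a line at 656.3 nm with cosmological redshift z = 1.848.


lam_obs = lam_emit * (1 + z) = 656.3 * (1 + 1.848) = 1869.1424

1869.1424 nm


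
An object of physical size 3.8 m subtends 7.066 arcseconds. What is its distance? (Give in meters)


D = size / theta_rad, theta_rad = 7.066 * pi/(180*3600) = 3.426e-05, D = 110926.4455

110926.4455 m


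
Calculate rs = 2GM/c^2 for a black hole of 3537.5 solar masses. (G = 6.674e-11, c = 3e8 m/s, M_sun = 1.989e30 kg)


M = 3537.5 * 1.989e30 kg = 7.0360875e+33 kg. rs = 2GM/c^2 = 2 * 6.674e-11 * 7.0360875e+33 / (3e8)^2 = 1.044e+07

1.044e+07 m


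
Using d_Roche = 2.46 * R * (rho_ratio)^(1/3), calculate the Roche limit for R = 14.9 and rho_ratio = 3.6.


d_Roche = 2.46 * 14.9 * 3.6^(1/3) = 56.1766

56.1766


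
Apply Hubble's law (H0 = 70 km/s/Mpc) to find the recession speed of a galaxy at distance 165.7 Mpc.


v = H0 * d = 70 * 165.7 = 11599.0

11599.0 km/s


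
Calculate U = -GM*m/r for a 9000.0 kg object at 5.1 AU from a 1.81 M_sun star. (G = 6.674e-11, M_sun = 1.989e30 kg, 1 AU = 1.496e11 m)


M = 1.81 * 1.989e30 kg = 3.60009e+30 kg; r = 5.1 AU * 1.496e11 m/AU = 7.6296e+11 m. U = -GM*m/r = -(6.674e-11 * 3.60009e+30 * 9000.0) / 7.6296e+11 = -2.834e+12

-2.834e+12 J


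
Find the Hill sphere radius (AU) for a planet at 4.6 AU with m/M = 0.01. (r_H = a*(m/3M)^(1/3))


r_H = a * (m/3M)^(1/3) = 4.6 * (0.01/3)^(1/3) = 0.6871

0.6871 AU


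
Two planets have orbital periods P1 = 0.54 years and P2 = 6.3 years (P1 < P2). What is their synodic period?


1/P_syn = |1/P1 - 1/P2| = |1/0.54 - 1/6.3| => P_syn = 0.5906

0.5906 years


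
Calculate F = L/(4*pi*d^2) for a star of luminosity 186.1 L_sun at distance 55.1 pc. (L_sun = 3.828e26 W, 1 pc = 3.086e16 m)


F = L / (4*pi*d^2) = 7.124e+28 / (4*pi*(1.700e+18)^2) = 1.961e-09

1.961e-09 W/m^2


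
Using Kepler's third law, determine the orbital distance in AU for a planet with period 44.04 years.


a = P^(2/3) = 44.04^(2/3) = 12.4709

12.4709 AU


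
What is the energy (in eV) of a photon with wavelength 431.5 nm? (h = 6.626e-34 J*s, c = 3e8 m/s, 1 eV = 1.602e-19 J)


E = hc/lambda = 6.626e-34 * 3e8 / 4.315e-07 = 4.607e-19 J = 2.8756 eV

2.8756 eV


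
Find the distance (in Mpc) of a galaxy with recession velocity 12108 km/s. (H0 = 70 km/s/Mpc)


d = v / H0 = 12108 / 70 = 172.9714

172.9714 Mpc


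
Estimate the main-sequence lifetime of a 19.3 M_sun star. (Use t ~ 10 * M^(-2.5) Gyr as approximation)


t = 10 * M^(-2.5) = 10 * 19.3^(-2.5) = 0.0061

0.0061 Gyr


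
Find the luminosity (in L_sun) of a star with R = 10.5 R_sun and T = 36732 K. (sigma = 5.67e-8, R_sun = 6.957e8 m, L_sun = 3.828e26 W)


R = 10.5 * 6.957e8 m = 7.30485e+09 m. L = 4*pi*R^2*sigma*T^4 = 4*pi*(7.30485e+09)^2 * 5.67e-8 * 36732^4 = 6.921398115e+31 W. L/L_sun = 6.921398115e+31 / 3.828e26 = 180809.7731

180809.7731 L_sun


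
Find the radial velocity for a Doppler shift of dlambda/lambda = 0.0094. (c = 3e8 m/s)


v = (dlambda/lambda) * c = 0.0094 * 3e8 = 2.820e+06

2.820e+06 m/s


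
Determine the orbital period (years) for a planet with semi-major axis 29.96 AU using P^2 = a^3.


P = a^(3/2) = 29.96^1.5 = 163.9882

163.9882 years


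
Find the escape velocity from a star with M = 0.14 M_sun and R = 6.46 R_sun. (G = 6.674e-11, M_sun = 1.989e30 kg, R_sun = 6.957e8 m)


M = 0.14 * 1.989e30 kg = 2.7846e+29 kg; R = 6.46 * 6.957e8 m = 4.494222e+09 m. v_esc = sqrt(2GM/R) = sqrt(2 * 6.674e-11 * 2.7846e+29 / 4.494222e+09) = 90941.5282

90941.5282 m/s


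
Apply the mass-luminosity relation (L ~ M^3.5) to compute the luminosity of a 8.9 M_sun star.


L/L_sun = (M/M_sun)^3.5 = 8.9^3.5 = 2103.1247

2103.1247 L_sun


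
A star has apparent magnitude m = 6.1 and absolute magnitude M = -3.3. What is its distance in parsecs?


d = 10^((m - M + 5)/5) = 10^((6.1 - -3.3 + 5)/5) = 758.5776

758.5776 pc


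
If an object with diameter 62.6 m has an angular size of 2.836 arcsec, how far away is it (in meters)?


D = size / theta_rad, theta_rad = 2.836 * pi/(180*3600) = 1.375e-05, D = 4.553e+06

4.553e+06 m


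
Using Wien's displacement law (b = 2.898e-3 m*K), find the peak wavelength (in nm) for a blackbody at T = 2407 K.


lam_max = b / T = 2.898e-3 / 2407 = 1.204e-06 m = 1203.9884 nm

1203.9884 nm


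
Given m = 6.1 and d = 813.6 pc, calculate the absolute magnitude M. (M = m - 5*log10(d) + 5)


M = m - 5*log10(d) + 5 = 6.1 - 5*log10(813.6) + 5 = -3.4521

-3.4521


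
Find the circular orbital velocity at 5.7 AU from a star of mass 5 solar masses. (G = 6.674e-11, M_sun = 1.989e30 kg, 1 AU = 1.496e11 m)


v = sqrt(GM/r) = sqrt(6.674e-11 * 9.945e+30 / 8.527e+11) = 27899.2334

27899.2334 m/s


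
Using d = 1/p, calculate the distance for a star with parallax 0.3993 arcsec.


d = 1/p = 1/0.3993 = 2.5044

2.5044 pc


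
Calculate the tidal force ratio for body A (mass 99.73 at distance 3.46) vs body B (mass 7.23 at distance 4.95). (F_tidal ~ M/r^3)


Ratio = (M1/r1^3) / (M2/r2^3) = (99.73/3.46^3) / (7.23/4.95^3) = 40.3901

40.3901


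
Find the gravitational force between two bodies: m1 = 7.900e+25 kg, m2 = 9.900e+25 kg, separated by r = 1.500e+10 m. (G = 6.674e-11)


F = G*m1*m2/r^2 = 6.674e-11 * 7.900e+25 * 9.900e+25 / (1.500e+10)^2 = 6.674e-11 * 7.821e+51 / 2.250e+20 = 2.320e+21

2.320e+21 N


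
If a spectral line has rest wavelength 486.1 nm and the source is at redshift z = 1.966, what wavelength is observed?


lam_obs = lam_emit * (1 + z) = 486.1 * (1 + 1.966) = 1441.7726

1441.7726 nm


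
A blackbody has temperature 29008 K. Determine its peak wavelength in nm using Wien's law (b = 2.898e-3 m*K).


lam_max = b / T = 2.898e-3 / 29008 = 9.990e-08 m = 99.9035 nm

99.9035 nm


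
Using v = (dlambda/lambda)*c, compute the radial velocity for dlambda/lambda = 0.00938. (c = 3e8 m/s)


v = (dlambda/lambda) * c = 0.00938 * 3e8 = 2.814e+06

2.814e+06 m/s


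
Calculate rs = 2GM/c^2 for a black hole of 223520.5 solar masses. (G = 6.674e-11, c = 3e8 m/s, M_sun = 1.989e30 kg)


M = 223520.5 * 1.989e30 kg = 4.445822745e+35 kg. rs = 2GM/c^2 = 2 * 6.674e-11 * 4.445822745e+35 / (3e8)^2 = 6.594e+08

6.594e+08 m


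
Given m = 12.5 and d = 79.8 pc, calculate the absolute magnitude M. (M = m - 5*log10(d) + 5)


M = m - 5*log10(d) + 5 = 12.5 - 5*log10(79.8) + 5 = 7.99

7.99


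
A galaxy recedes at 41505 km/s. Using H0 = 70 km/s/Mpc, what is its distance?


d = v / H0 = 41505 / 70 = 592.9286

592.9286 Mpc


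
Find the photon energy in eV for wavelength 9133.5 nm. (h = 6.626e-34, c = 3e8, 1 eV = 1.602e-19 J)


E = hc/lambda = 6.626e-34 * 3e8 / 9.133e-06 = 2.176e-20 J = 0.1359 eV

0.1359 eV


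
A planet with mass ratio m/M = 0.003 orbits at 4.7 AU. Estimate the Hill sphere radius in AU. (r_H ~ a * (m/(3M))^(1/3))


r_H = a * (m/3M)^(1/3) = 4.7 * (0.003/3)^(1/3) = 0.47

0.47 AU


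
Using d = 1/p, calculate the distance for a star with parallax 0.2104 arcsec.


d = 1/p = 1/0.2104 = 4.7529

4.7529 pc


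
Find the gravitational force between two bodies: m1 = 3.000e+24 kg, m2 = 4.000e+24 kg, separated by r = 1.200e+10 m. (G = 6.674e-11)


F = G*m1*m2/r^2 = 6.674e-11 * 3.000e+24 * 4.000e+24 / (1.200e+10)^2 = 6.674e-11 * 1.200e+49 / 1.440e+20 = 5.562e+18

5.562e+18 N


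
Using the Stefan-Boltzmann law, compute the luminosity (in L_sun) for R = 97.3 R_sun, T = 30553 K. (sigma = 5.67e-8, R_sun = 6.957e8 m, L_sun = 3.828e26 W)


R = 97.3 * 6.957e8 m = 6.769161e+10 m. L = 4*pi*R^2*sigma*T^4 = 4*pi*(6.769161e+10)^2 * 5.67e-8 * 30553^4 = 2.844972353e+33 W. L/L_sun = 2.844972353e+33 / 3.828e26 = 7.432e+06

7.432e+06 L_sun


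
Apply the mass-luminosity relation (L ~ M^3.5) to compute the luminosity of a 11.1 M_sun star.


L/L_sun = (M/M_sun)^3.5 = 11.1^3.5 = 4556.49

4556.49 L_sun


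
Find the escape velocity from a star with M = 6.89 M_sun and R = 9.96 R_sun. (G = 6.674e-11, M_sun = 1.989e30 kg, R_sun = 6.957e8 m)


M = 6.89 * 1.989e30 kg = 1.370421e+31 kg; R = 9.96 * 6.957e8 m = 6.929172e+09 m. v_esc = sqrt(2GM/R) = sqrt(2 * 6.674e-11 * 1.370421e+31 / 6.929172e+09) = 513800.3912

513800.3912 m/s


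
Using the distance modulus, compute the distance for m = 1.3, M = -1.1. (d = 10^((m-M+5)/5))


d = 10^((m - M + 5)/5) = 10^((1.3 - -1.1 + 5)/5) = 30.1995

30.1995 pc


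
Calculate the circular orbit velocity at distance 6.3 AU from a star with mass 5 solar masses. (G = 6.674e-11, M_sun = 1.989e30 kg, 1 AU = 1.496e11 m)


v = sqrt(GM/r) = sqrt(6.674e-11 * 9.945e+30 / 9.425e+11) = 26537.4643

26537.4643 m/s


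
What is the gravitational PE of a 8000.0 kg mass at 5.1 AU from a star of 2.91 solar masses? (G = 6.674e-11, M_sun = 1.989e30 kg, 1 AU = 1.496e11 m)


M = 2.91 * 1.989e30 kg = 5.78799e+30 kg; r = 5.1 AU * 1.496e11 m/AU = 7.6296e+11 m. U = -GM*m/r = -(6.674e-11 * 5.78799e+30 * 8000.0) / 7.6296e+11 = -4.050e+12

-4.050e+12 J


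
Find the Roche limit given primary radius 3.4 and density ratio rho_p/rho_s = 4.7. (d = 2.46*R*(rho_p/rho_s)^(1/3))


d_Roche = 2.46 * 3.4 * 4.7^(1/3) = 14.0103

14.0103


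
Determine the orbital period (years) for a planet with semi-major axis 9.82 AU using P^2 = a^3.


P = a^(3/2) = 9.82^1.5 = 30.7728

30.7728 years


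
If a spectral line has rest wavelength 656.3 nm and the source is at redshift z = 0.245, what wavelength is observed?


lam_obs = lam_emit * (1 + z) = 656.3 * (1 + 0.245) = 817.0935

817.0935 nm


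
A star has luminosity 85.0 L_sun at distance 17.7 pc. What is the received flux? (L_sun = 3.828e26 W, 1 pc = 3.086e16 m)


F = L / (4*pi*d^2) = 3.254e+28 / (4*pi*(5.462e+17)^2) = 8.678e-09

8.678e-09 W/m^2


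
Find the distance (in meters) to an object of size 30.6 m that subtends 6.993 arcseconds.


D = size / theta_rad, theta_rad = 6.993 * pi/(180*3600) = 3.390e-05, D = 902574.4418

902574.4418 m


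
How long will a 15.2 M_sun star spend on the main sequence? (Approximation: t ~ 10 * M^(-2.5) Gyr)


t = 10 * M^(-2.5) = 10 * 15.2^(-2.5) = 0.0111

0.0111 Gyr


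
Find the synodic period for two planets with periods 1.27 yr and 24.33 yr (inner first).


1/P_syn = |1/P1 - 1/P2| = |1/1.27 - 1/24.33| => P_syn = 1.3399

1.3399 years


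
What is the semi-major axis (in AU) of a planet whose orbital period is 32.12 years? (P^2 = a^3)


a = P^(2/3) = 32.12^(2/3) = 10.1046

10.1046 AU


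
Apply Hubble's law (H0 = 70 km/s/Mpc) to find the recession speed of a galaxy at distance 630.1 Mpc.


v = H0 * d = 70 * 630.1 = 44107.0

44107.0 km/s


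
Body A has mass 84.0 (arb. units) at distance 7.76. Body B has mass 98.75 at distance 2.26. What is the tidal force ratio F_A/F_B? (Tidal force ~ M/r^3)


Ratio = (M1/r1^3) / (M2/r2^3) = (84.0/7.76^3) / (98.75/2.26^3) = 0.021

0.021


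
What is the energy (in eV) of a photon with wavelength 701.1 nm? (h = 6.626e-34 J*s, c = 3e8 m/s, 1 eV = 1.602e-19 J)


E = hc/lambda = 6.626e-34 * 3e8 / 7.011e-07 = 2.835e-19 J = 1.7698 eV

1.7698 eV


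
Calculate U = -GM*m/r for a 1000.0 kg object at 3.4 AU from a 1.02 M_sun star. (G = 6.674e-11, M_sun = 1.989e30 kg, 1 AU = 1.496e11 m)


M = 1.02 * 1.989e30 kg = 2.02878e+30 kg; r = 3.4 AU * 1.496e11 m/AU = 5.0864e+11 m. U = -GM*m/r = -(6.674e-11 * 2.02878e+30 * 1000.0) / 5.0864e+11 = -2.662e+11

-2.662e+11 J


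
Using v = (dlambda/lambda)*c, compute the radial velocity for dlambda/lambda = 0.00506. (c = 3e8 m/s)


v = (dlambda/lambda) * c = 0.00506 * 3e8 = 1.518e+06

1.518e+06 m/s


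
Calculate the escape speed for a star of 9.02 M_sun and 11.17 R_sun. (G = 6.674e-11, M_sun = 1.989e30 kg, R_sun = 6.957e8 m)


M = 9.02 * 1.989e30 kg = 1.794078e+31 kg; R = 11.17 * 6.957e8 m = 7.770969e+09 m. v_esc = sqrt(2GM/R) = sqrt(2 * 6.674e-11 * 1.794078e+31 / 7.770969e+09) = 555125.492

555125.492 m/s


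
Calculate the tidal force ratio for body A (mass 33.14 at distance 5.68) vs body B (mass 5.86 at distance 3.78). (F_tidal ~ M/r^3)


Ratio = (M1/r1^3) / (M2/r2^3) = (33.14/5.68^3) / (5.86/3.78^3) = 1.6668

1.6668


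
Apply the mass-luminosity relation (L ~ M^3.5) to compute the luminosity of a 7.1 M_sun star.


L/L_sun = (M/M_sun)^3.5 = 7.1^3.5 = 953.6834

953.6834 L_sun


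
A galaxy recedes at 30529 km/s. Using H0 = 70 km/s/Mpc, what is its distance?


d = v / H0 = 30529 / 70 = 436.1286

436.1286 Mpc


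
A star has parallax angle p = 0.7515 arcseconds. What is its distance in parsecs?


d = 1/p = 1/0.7515 = 1.3307

1.3307 pc


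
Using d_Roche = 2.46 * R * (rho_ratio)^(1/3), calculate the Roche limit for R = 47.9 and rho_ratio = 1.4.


d_Roche = 2.46 * 47.9 * 1.4^(1/3) = 131.8196

131.8196


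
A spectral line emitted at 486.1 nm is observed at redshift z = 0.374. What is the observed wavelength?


lam_obs = lam_emit * (1 + z) = 486.1 * (1 + 0.374) = 667.9014

667.9014 nm


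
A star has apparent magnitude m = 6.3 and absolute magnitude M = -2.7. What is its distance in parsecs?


d = 10^((m - M + 5)/5) = 10^((6.3 - -2.7 + 5)/5) = 630.9573

630.9573 pc


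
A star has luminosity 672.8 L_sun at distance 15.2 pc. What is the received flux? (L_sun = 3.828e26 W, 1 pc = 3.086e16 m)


F = L / (4*pi*d^2) = 2.575e+29 / (4*pi*(4.691e+17)^2) = 9.315e-08

9.315e-08 W/m^2


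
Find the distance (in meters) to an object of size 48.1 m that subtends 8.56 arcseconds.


D = size / theta_rad, theta_rad = 8.56 * pi/(180*3600) = 4.150e-05, D = 1.159e+06

1.159e+06 m


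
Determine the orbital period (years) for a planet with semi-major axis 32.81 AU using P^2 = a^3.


P = a^(3/2) = 32.81^1.5 = 187.9357

187.9357 years


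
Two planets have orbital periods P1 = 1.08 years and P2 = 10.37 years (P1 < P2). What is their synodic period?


1/P_syn = |1/P1 - 1/P2| = |1/1.08 - 1/10.37| => P_syn = 1.2056

1.2056 years


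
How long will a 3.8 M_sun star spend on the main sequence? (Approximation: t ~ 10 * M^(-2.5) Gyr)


t = 10 * M^(-2.5) = 10 * 3.8^(-2.5) = 0.3553

0.3553 Gyr


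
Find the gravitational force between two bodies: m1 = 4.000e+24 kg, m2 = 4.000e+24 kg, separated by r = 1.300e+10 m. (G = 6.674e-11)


F = G*m1*m2/r^2 = 6.674e-11 * 4.000e+24 * 4.000e+24 / (1.300e+10)^2 = 6.674e-11 * 1.600e+49 / 1.690e+20 = 6.319e+18

6.319e+18 N


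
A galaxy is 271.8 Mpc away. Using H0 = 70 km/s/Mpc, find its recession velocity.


v = H0 * d = 70 * 271.8 = 19026.0

19026.0 km/s


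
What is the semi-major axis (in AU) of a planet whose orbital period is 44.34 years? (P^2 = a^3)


a = P^(2/3) = 44.34^(2/3) = 12.5275

12.5275 AU


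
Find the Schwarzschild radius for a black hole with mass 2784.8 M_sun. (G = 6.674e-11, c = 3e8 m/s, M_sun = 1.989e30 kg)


M = 2784.8 * 1.989e30 kg = 5.5389672e+33 kg. rs = 2GM/c^2 = 2 * 6.674e-11 * 5.5389672e+33 / (3e8)^2 = 8.215e+06

8.215e+06 m


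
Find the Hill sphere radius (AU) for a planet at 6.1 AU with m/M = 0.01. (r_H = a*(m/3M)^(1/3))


r_H = a * (m/3M)^(1/3) = 6.1 * (0.01/3)^(1/3) = 0.9112

0.9112 AU


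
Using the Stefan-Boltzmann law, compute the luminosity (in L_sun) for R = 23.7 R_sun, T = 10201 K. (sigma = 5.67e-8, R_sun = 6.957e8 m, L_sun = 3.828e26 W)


R = 23.7 * 6.957e8 m = 1.648809e+10 m. L = 4*pi*R^2*sigma*T^4 = 4*pi*(1.648809e+10)^2 * 5.67e-8 * 10201^4 = 2.097512762e+30 W. L/L_sun = 2.097512762e+30 / 3.828e26 = 5479.3959

5479.3959 L_sun


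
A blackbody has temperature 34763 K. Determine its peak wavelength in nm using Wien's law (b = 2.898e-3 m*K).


lam_max = b / T = 2.898e-3 / 34763 = 8.336e-08 m = 83.3645 nm

83.3645 nm


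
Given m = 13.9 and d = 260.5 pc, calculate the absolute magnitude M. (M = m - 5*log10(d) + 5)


M = m - 5*log10(d) + 5 = 13.9 - 5*log10(260.5) + 5 = 6.821

6.821


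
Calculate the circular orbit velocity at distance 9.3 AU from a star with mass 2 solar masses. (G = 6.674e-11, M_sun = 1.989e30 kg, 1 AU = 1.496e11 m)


v = sqrt(GM/r) = sqrt(6.674e-11 * 3.978e+30 / 1.391e+12) = 13813.9608

13813.9608 m/s


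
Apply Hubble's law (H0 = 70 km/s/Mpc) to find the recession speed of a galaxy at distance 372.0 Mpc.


v = H0 * d = 70 * 372.0 = 26040.0

26040.0 km/s


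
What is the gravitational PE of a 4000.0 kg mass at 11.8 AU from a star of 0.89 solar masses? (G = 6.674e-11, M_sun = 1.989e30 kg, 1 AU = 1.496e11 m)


M = 0.89 * 1.989e30 kg = 1.77021e+30 kg; r = 11.8 AU * 1.496e11 m/AU = 1.76528e+12 m. U = -GM*m/r = -(6.674e-11 * 1.77021e+30 * 4000.0) / 1.76528e+12 = -2.677e+11

-2.677e+11 J


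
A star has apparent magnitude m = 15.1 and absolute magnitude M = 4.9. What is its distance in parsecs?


d = 10^((m - M + 5)/5) = 10^((15.1 - 4.9 + 5)/5) = 1096.4782

1096.4782 pc


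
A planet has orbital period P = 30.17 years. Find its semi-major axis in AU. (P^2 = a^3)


a = P^(2/3) = 30.17^(2/3) = 9.6913

9.6913 AU


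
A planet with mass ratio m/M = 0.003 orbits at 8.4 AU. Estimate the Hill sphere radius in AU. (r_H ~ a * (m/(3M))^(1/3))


r_H = a * (m/3M)^(1/3) = 8.4 * (0.003/3)^(1/3) = 0.84

0.84 AU


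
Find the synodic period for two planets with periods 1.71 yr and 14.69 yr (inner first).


1/P_syn = |1/P1 - 1/P2| = |1/1.71 - 1/14.69| => P_syn = 1.9353

1.9353 years


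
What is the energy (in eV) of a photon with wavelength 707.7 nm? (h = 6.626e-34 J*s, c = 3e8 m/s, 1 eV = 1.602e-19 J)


E = hc/lambda = 6.626e-34 * 3e8 / 7.077e-07 = 2.809e-19 J = 1.7533 eV

1.7533 eV


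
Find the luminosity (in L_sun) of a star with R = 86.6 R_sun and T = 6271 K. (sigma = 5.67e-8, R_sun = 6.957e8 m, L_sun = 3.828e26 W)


R = 86.6 * 6.957e8 m = 6.024762e+10 m. L = 4*pi*R^2*sigma*T^4 = 4*pi*(6.024762e+10)^2 * 5.67e-8 * 6271^4 = 3.999630917e+30 W. L/L_sun = 3.999630917e+30 / 3.828e26 = 10448.3566

10448.3566 L_sun


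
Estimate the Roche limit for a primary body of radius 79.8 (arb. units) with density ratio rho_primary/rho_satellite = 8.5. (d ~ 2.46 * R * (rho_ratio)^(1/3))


d_Roche = 2.46 * 79.8 * 8.5^(1/3) = 400.6308

400.6308


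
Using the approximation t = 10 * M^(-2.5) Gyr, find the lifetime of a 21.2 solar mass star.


t = 10 * M^(-2.5) = 10 * 21.2^(-2.5) = 0.0048

0.0048 Gyr


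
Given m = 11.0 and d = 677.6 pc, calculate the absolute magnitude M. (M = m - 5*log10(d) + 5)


M = m - 5*log10(d) + 5 = 11.0 - 5*log10(677.6) + 5 = 1.8451

1.8451


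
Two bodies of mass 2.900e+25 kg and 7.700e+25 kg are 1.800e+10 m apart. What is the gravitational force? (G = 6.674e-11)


F = G*m1*m2/r^2 = 6.674e-11 * 2.900e+25 * 7.700e+25 / (1.800e+10)^2 = 6.674e-11 * 2.233e+51 / 3.240e+20 = 4.600e+20

4.600e+20 N


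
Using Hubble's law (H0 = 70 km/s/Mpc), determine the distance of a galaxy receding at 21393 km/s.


d = v / H0 = 21393 / 70 = 305.6143

305.6143 Mpc


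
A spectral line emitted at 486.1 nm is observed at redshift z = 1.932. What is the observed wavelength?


lam_obs = lam_emit * (1 + z) = 486.1 * (1 + 1.932) = 1425.2452

1425.2452 nm


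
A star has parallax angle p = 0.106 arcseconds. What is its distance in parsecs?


d = 1/p = 1/0.106 = 9.434

9.434 pc


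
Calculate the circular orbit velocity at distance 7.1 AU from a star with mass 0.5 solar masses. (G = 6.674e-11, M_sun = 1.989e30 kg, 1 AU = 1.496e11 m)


v = sqrt(GM/r) = sqrt(6.674e-11 * 9.945e+29 / 1.062e+12) = 7904.9754

7904.9754 m/s


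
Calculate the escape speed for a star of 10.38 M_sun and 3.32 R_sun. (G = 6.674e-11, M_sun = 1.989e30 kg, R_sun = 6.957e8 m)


M = 10.38 * 1.989e30 kg = 2.064582e+31 kg; R = 3.32 * 6.957e8 m = 2.309724e+09 m. v_esc = sqrt(2GM/R) = sqrt(2 * 6.674e-11 * 2.064582e+31 / 2.309724e+09) = 1.092e+06

1.092e+06 m/s


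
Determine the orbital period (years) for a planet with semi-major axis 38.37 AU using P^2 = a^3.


P = a^(3/2) = 38.37^1.5 = 237.6773

237.6773 years


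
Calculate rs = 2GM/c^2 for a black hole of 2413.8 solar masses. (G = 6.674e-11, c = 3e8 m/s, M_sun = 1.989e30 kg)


M = 2413.8 * 1.989e30 kg = 4.8010482e+33 kg. rs = 2GM/c^2 = 2 * 6.674e-11 * 4.8010482e+33 / (3e8)^2 = 7.120e+06

7.120e+06 m


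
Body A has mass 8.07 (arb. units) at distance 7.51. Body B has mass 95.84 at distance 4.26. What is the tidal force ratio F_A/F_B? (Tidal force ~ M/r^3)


Ratio = (M1/r1^3) / (M2/r2^3) = (8.07/7.51^3) / (95.84/4.26^3) = 0.0154

0.0154


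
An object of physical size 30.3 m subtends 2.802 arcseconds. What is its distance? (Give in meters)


D = size / theta_rad, theta_rad = 2.802 * pi/(180*3600) = 1.358e-05, D = 2.230e+06

2.230e+06 m


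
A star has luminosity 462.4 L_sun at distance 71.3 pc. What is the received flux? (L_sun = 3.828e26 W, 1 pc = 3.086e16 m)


F = L / (4*pi*d^2) = 1.770e+29 / (4*pi*(2.200e+18)^2) = 2.909e-09

2.909e-09 W/m^2


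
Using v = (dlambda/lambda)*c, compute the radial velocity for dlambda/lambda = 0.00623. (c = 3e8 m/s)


v = (dlambda/lambda) * c = 0.00623 * 3e8 = 1.869e+06

1.869e+06 m/s


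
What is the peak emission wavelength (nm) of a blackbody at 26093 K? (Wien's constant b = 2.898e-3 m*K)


lam_max = b / T = 2.898e-3 / 26093 = 1.111e-07 m = 111.0643 nm

111.0643 nm
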